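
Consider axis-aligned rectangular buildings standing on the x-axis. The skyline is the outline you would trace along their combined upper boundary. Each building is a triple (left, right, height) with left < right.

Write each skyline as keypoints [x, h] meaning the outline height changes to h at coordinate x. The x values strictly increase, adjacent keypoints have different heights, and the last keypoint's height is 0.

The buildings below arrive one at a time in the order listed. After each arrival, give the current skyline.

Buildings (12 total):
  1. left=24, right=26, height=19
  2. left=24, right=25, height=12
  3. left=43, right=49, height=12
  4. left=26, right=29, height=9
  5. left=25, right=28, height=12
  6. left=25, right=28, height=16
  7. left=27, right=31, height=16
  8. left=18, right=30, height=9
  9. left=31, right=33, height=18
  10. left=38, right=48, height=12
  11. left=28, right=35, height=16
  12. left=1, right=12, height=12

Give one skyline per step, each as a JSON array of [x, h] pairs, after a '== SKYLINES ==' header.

== SKYLINES ==
[[24,19],[26,0]]
[[24,19],[26,0]]
[[24,19],[26,0],[43,12],[49,0]]
[[24,19],[26,9],[29,0],[43,12],[49,0]]
[[24,19],[26,12],[28,9],[29,0],[43,12],[49,0]]
[[24,19],[26,16],[28,9],[29,0],[43,12],[49,0]]
[[24,19],[26,16],[31,0],[43,12],[49,0]]
[[18,9],[24,19],[26,16],[31,0],[43,12],[49,0]]
[[18,9],[24,19],[26,16],[31,18],[33,0],[43,12],[49,0]]
[[18,9],[24,19],[26,16],[31,18],[33,0],[38,12],[49,0]]
[[18,9],[24,19],[26,16],[31,18],[33,16],[35,0],[38,12],[49,0]]
[[1,12],[12,0],[18,9],[24,19],[26,16],[31,18],[33,16],[35,0],[38,12],[49,0]]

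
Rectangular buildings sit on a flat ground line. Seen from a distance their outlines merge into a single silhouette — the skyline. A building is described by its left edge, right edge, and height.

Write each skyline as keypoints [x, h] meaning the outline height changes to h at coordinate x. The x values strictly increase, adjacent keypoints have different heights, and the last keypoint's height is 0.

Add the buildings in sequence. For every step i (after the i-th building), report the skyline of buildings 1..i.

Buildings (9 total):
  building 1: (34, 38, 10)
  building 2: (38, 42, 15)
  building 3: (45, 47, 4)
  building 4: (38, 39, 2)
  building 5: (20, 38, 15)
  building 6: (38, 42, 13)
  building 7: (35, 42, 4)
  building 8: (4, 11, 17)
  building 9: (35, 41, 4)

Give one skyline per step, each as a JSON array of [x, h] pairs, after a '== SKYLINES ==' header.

== SKYLINES ==
[[34,10],[38,0]]
[[34,10],[38,15],[42,0]]
[[34,10],[38,15],[42,0],[45,4],[47,0]]
[[34,10],[38,15],[42,0],[45,4],[47,0]]
[[20,15],[42,0],[45,4],[47,0]]
[[20,15],[42,0],[45,4],[47,0]]
[[20,15],[42,0],[45,4],[47,0]]
[[4,17],[11,0],[20,15],[42,0],[45,4],[47,0]]
[[4,17],[11,0],[20,15],[42,0],[45,4],[47,0]]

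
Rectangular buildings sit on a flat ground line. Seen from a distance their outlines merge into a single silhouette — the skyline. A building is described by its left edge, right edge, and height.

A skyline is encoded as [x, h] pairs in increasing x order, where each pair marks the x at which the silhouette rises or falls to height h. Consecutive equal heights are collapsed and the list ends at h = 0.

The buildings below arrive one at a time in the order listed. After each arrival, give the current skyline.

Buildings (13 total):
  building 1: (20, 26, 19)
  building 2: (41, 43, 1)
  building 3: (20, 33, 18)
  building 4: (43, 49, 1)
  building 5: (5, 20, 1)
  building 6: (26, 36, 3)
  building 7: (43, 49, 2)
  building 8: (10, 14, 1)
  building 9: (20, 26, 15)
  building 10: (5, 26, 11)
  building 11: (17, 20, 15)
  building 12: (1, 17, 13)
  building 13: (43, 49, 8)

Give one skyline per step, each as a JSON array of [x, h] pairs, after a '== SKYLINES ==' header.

== SKYLINES ==
[[20,19],[26,0]]
[[20,19],[26,0],[41,1],[43,0]]
[[20,19],[26,18],[33,0],[41,1],[43,0]]
[[20,19],[26,18],[33,0],[41,1],[49,0]]
[[5,1],[20,19],[26,18],[33,0],[41,1],[49,0]]
[[5,1],[20,19],[26,18],[33,3],[36,0],[41,1],[49,0]]
[[5,1],[20,19],[26,18],[33,3],[36,0],[41,1],[43,2],[49,0]]
[[5,1],[20,19],[26,18],[33,3],[36,0],[41,1],[43,2],[49,0]]
[[5,1],[20,19],[26,18],[33,3],[36,0],[41,1],[43,2],[49,0]]
[[5,11],[20,19],[26,18],[33,3],[36,0],[41,1],[43,2],[49,0]]
[[5,11],[17,15],[20,19],[26,18],[33,3],[36,0],[41,1],[43,2],[49,0]]
[[1,13],[17,15],[20,19],[26,18],[33,3],[36,0],[41,1],[43,2],[49,0]]
[[1,13],[17,15],[20,19],[26,18],[33,3],[36,0],[41,1],[43,8],[49,0]]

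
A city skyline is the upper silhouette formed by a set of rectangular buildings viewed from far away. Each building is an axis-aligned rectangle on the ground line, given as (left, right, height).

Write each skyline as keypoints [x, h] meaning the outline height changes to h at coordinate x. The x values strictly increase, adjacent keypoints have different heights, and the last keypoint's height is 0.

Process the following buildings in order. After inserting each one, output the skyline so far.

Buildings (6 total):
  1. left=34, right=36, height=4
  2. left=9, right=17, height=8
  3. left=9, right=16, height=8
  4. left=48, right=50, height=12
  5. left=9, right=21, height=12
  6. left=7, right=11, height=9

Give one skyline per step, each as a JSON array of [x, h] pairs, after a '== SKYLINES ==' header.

== SKYLINES ==
[[34,4],[36,0]]
[[9,8],[17,0],[34,4],[36,0]]
[[9,8],[17,0],[34,4],[36,0]]
[[9,8],[17,0],[34,4],[36,0],[48,12],[50,0]]
[[9,12],[21,0],[34,4],[36,0],[48,12],[50,0]]
[[7,9],[9,12],[21,0],[34,4],[36,0],[48,12],[50,0]]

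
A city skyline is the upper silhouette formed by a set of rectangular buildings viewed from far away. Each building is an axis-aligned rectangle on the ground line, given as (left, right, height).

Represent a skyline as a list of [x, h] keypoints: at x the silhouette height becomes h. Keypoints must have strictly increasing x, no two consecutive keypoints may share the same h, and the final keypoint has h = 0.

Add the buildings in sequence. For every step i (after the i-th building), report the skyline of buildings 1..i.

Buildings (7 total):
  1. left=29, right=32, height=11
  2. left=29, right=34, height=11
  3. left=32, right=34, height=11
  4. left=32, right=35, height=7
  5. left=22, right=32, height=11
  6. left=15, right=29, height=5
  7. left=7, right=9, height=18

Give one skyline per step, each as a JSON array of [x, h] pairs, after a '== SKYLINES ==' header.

== SKYLINES ==
[[29,11],[32,0]]
[[29,11],[34,0]]
[[29,11],[34,0]]
[[29,11],[34,7],[35,0]]
[[22,11],[34,7],[35,0]]
[[15,5],[22,11],[34,7],[35,0]]
[[7,18],[9,0],[15,5],[22,11],[34,7],[35,0]]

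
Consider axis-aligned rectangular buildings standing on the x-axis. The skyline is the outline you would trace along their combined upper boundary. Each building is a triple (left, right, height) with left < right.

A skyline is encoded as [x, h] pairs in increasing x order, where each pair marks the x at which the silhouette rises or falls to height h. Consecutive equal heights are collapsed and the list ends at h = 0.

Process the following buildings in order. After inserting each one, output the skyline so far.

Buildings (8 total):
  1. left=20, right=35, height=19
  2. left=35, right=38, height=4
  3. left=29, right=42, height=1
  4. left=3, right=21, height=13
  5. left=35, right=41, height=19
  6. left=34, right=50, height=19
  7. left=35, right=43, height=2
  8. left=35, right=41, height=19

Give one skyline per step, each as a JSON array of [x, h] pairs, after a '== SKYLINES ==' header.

== SKYLINES ==
[[20,19],[35,0]]
[[20,19],[35,4],[38,0]]
[[20,19],[35,4],[38,1],[42,0]]
[[3,13],[20,19],[35,4],[38,1],[42,0]]
[[3,13],[20,19],[41,1],[42,0]]
[[3,13],[20,19],[50,0]]
[[3,13],[20,19],[50,0]]
[[3,13],[20,19],[50,0]]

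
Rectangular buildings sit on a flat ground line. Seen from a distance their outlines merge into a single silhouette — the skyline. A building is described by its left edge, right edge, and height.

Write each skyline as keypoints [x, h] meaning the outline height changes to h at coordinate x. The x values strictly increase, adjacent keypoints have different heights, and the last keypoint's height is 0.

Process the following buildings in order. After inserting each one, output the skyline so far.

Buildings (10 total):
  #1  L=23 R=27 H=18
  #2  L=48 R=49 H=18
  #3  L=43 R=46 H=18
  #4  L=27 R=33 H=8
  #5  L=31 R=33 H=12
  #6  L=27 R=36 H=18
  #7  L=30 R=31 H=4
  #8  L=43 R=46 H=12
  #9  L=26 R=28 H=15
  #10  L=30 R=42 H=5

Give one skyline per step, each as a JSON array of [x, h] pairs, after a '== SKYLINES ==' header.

== SKYLINES ==
[[23,18],[27,0]]
[[23,18],[27,0],[48,18],[49,0]]
[[23,18],[27,0],[43,18],[46,0],[48,18],[49,0]]
[[23,18],[27,8],[33,0],[43,18],[46,0],[48,18],[49,0]]
[[23,18],[27,8],[31,12],[33,0],[43,18],[46,0],[48,18],[49,0]]
[[23,18],[36,0],[43,18],[46,0],[48,18],[49,0]]
[[23,18],[36,0],[43,18],[46,0],[48,18],[49,0]]
[[23,18],[36,0],[43,18],[46,0],[48,18],[49,0]]
[[23,18],[36,0],[43,18],[46,0],[48,18],[49,0]]
[[23,18],[36,5],[42,0],[43,18],[46,0],[48,18],[49,0]]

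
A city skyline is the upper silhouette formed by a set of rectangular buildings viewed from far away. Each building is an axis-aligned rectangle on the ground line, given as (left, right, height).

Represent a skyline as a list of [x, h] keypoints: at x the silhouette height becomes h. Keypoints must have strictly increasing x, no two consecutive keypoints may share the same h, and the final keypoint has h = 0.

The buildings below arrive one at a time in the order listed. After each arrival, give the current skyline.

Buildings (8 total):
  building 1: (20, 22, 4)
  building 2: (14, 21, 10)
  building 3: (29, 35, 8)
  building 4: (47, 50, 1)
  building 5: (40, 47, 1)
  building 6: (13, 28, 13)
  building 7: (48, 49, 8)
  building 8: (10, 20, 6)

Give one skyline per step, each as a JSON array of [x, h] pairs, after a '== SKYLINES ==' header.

== SKYLINES ==
[[20,4],[22,0]]
[[14,10],[21,4],[22,0]]
[[14,10],[21,4],[22,0],[29,8],[35,0]]
[[14,10],[21,4],[22,0],[29,8],[35,0],[47,1],[50,0]]
[[14,10],[21,4],[22,0],[29,8],[35,0],[40,1],[50,0]]
[[13,13],[28,0],[29,8],[35,0],[40,1],[50,0]]
[[13,13],[28,0],[29,8],[35,0],[40,1],[48,8],[49,1],[50,0]]
[[10,6],[13,13],[28,0],[29,8],[35,0],[40,1],[48,8],[49,1],[50,0]]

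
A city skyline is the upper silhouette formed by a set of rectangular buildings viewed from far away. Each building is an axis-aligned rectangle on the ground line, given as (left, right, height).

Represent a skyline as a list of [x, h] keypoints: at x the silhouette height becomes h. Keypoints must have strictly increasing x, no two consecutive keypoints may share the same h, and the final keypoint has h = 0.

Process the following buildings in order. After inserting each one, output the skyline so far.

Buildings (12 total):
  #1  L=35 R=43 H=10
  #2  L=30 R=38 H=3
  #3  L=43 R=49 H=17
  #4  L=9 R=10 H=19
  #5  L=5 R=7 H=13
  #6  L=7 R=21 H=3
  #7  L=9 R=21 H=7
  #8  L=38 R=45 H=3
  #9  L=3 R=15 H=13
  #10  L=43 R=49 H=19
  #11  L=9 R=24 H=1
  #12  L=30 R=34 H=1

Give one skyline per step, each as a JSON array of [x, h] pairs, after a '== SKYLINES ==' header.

== SKYLINES ==
[[35,10],[43,0]]
[[30,3],[35,10],[43,0]]
[[30,3],[35,10],[43,17],[49,0]]
[[9,19],[10,0],[30,3],[35,10],[43,17],[49,0]]
[[5,13],[7,0],[9,19],[10,0],[30,3],[35,10],[43,17],[49,0]]
[[5,13],[7,3],[9,19],[10,3],[21,0],[30,3],[35,10],[43,17],[49,0]]
[[5,13],[7,3],[9,19],[10,7],[21,0],[30,3],[35,10],[43,17],[49,0]]
[[5,13],[7,3],[9,19],[10,7],[21,0],[30,3],[35,10],[43,17],[49,0]]
[[3,13],[9,19],[10,13],[15,7],[21,0],[30,3],[35,10],[43,17],[49,0]]
[[3,13],[9,19],[10,13],[15,7],[21,0],[30,3],[35,10],[43,19],[49,0]]
[[3,13],[9,19],[10,13],[15,7],[21,1],[24,0],[30,3],[35,10],[43,19],[49,0]]
[[3,13],[9,19],[10,13],[15,7],[21,1],[24,0],[30,3],[35,10],[43,19],[49,0]]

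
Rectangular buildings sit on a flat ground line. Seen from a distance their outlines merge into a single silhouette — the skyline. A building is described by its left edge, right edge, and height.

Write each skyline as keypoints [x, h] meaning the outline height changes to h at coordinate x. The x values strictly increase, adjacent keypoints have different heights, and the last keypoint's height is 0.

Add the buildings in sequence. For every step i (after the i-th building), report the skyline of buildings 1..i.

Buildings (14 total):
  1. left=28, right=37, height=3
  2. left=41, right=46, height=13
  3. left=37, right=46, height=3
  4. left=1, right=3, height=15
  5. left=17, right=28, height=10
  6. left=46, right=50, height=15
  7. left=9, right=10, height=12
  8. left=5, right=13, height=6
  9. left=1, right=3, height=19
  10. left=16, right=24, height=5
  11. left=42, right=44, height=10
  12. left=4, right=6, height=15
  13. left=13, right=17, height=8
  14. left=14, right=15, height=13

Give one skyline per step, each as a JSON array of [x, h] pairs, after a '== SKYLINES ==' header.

== SKYLINES ==
[[28,3],[37,0]]
[[28,3],[37,0],[41,13],[46,0]]
[[28,3],[41,13],[46,0]]
[[1,15],[3,0],[28,3],[41,13],[46,0]]
[[1,15],[3,0],[17,10],[28,3],[41,13],[46,0]]
[[1,15],[3,0],[17,10],[28,3],[41,13],[46,15],[50,0]]
[[1,15],[3,0],[9,12],[10,0],[17,10],[28,3],[41,13],[46,15],[50,0]]
[[1,15],[3,0],[5,6],[9,12],[10,6],[13,0],[17,10],[28,3],[41,13],[46,15],[50,0]]
[[1,19],[3,0],[5,6],[9,12],[10,6],[13,0],[17,10],[28,3],[41,13],[46,15],[50,0]]
[[1,19],[3,0],[5,6],[9,12],[10,6],[13,0],[16,5],[17,10],[28,3],[41,13],[46,15],[50,0]]
[[1,19],[3,0],[5,6],[9,12],[10,6],[13,0],[16,5],[17,10],[28,3],[41,13],[46,15],[50,0]]
[[1,19],[3,0],[4,15],[6,6],[9,12],[10,6],[13,0],[16,5],[17,10],[28,3],[41,13],[46,15],[50,0]]
[[1,19],[3,0],[4,15],[6,6],[9,12],[10,6],[13,8],[17,10],[28,3],[41,13],[46,15],[50,0]]
[[1,19],[3,0],[4,15],[6,6],[9,12],[10,6],[13,8],[14,13],[15,8],[17,10],[28,3],[41,13],[46,15],[50,0]]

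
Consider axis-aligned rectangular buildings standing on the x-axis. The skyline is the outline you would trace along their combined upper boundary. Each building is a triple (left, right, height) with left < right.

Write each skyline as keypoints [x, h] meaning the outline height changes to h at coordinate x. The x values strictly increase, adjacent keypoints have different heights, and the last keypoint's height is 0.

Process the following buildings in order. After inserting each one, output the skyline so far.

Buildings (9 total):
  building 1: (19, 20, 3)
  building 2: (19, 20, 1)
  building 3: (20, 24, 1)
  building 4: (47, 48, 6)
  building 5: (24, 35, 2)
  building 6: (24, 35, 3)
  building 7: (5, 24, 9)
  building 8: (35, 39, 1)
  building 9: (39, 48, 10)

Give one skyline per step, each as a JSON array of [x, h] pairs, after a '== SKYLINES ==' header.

== SKYLINES ==
[[19,3],[20,0]]
[[19,3],[20,0]]
[[19,3],[20,1],[24,0]]
[[19,3],[20,1],[24,0],[47,6],[48,0]]
[[19,3],[20,1],[24,2],[35,0],[47,6],[48,0]]
[[19,3],[20,1],[24,3],[35,0],[47,6],[48,0]]
[[5,9],[24,3],[35,0],[47,6],[48,0]]
[[5,9],[24,3],[35,1],[39,0],[47,6],[48,0]]
[[5,9],[24,3],[35,1],[39,10],[48,0]]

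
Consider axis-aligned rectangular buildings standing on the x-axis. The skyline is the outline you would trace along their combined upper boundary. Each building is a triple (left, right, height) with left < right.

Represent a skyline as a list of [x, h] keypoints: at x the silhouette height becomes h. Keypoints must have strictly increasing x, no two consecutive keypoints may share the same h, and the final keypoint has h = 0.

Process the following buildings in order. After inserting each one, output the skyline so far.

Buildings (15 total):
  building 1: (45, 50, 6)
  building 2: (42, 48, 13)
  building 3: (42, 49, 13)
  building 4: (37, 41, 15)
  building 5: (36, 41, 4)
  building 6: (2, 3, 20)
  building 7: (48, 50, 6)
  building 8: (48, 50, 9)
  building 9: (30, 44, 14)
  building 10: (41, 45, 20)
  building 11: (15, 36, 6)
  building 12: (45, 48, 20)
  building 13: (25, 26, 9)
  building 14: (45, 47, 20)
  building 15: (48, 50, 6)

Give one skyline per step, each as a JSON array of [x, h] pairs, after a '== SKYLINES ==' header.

== SKYLINES ==
[[45,6],[50,0]]
[[42,13],[48,6],[50,0]]
[[42,13],[49,6],[50,0]]
[[37,15],[41,0],[42,13],[49,6],[50,0]]
[[36,4],[37,15],[41,0],[42,13],[49,6],[50,0]]
[[2,20],[3,0],[36,4],[37,15],[41,0],[42,13],[49,6],[50,0]]
[[2,20],[3,0],[36,4],[37,15],[41,0],[42,13],[49,6],[50,0]]
[[2,20],[3,0],[36,4],[37,15],[41,0],[42,13],[49,9],[50,0]]
[[2,20],[3,0],[30,14],[37,15],[41,14],[44,13],[49,9],[50,0]]
[[2,20],[3,0],[30,14],[37,15],[41,20],[45,13],[49,9],[50,0]]
[[2,20],[3,0],[15,6],[30,14],[37,15],[41,20],[45,13],[49,9],[50,0]]
[[2,20],[3,0],[15,6],[30,14],[37,15],[41,20],[48,13],[49,9],[50,0]]
[[2,20],[3,0],[15,6],[25,9],[26,6],[30,14],[37,15],[41,20],[48,13],[49,9],[50,0]]
[[2,20],[3,0],[15,6],[25,9],[26,6],[30,14],[37,15],[41,20],[48,13],[49,9],[50,0]]
[[2,20],[3,0],[15,6],[25,9],[26,6],[30,14],[37,15],[41,20],[48,13],[49,9],[50,0]]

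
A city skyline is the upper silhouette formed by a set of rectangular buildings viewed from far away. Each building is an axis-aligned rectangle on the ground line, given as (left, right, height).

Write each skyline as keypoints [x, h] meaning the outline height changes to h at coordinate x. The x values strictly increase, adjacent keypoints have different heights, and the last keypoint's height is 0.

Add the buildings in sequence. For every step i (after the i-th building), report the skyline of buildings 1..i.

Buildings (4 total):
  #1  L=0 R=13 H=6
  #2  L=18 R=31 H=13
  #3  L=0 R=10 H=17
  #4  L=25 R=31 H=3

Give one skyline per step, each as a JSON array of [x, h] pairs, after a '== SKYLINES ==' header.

== SKYLINES ==
[[0,6],[13,0]]
[[0,6],[13,0],[18,13],[31,0]]
[[0,17],[10,6],[13,0],[18,13],[31,0]]
[[0,17],[10,6],[13,0],[18,13],[31,0]]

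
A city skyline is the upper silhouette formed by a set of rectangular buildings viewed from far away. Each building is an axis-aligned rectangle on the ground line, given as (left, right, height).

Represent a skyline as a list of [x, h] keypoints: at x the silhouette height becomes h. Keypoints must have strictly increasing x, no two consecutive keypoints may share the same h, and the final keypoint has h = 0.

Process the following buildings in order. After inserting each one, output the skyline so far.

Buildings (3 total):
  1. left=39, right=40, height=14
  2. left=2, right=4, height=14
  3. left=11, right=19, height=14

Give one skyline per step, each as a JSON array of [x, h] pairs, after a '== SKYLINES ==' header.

== SKYLINES ==
[[39,14],[40,0]]
[[2,14],[4,0],[39,14],[40,0]]
[[2,14],[4,0],[11,14],[19,0],[39,14],[40,0]]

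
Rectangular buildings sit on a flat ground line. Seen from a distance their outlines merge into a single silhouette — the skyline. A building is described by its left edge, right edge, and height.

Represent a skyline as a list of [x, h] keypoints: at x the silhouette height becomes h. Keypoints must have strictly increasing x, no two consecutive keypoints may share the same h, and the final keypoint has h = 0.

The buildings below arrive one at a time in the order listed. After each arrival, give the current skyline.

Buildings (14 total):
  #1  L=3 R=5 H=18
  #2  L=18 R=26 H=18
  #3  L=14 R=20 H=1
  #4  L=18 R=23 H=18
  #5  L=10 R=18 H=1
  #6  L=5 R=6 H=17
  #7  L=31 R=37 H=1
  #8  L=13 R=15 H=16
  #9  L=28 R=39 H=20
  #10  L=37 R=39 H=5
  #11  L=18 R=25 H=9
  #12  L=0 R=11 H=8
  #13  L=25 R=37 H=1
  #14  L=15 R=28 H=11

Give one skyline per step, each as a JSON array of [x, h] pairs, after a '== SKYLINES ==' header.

== SKYLINES ==
[[3,18],[5,0]]
[[3,18],[5,0],[18,18],[26,0]]
[[3,18],[5,0],[14,1],[18,18],[26,0]]
[[3,18],[5,0],[14,1],[18,18],[26,0]]
[[3,18],[5,0],[10,1],[18,18],[26,0]]
[[3,18],[5,17],[6,0],[10,1],[18,18],[26,0]]
[[3,18],[5,17],[6,0],[10,1],[18,18],[26,0],[31,1],[37,0]]
[[3,18],[5,17],[6,0],[10,1],[13,16],[15,1],[18,18],[26,0],[31,1],[37,0]]
[[3,18],[5,17],[6,0],[10,1],[13,16],[15,1],[18,18],[26,0],[28,20],[39,0]]
[[3,18],[5,17],[6,0],[10,1],[13,16],[15,1],[18,18],[26,0],[28,20],[39,0]]
[[3,18],[5,17],[6,0],[10,1],[13,16],[15,1],[18,18],[26,0],[28,20],[39,0]]
[[0,8],[3,18],[5,17],[6,8],[11,1],[13,16],[15,1],[18,18],[26,0],[28,20],[39,0]]
[[0,8],[3,18],[5,17],[6,8],[11,1],[13,16],[15,1],[18,18],[26,1],[28,20],[39,0]]
[[0,8],[3,18],[5,17],[6,8],[11,1],[13,16],[15,11],[18,18],[26,11],[28,20],[39,0]]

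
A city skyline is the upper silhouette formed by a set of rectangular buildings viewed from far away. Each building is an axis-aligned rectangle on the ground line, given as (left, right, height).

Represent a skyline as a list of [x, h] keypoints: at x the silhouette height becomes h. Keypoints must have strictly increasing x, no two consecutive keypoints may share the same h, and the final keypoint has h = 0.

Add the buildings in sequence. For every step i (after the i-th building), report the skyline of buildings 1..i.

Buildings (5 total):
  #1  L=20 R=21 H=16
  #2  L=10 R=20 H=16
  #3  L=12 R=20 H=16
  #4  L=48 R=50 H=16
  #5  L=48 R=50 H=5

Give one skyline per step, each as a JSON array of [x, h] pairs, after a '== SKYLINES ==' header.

== SKYLINES ==
[[20,16],[21,0]]
[[10,16],[21,0]]
[[10,16],[21,0]]
[[10,16],[21,0],[48,16],[50,0]]
[[10,16],[21,0],[48,16],[50,0]]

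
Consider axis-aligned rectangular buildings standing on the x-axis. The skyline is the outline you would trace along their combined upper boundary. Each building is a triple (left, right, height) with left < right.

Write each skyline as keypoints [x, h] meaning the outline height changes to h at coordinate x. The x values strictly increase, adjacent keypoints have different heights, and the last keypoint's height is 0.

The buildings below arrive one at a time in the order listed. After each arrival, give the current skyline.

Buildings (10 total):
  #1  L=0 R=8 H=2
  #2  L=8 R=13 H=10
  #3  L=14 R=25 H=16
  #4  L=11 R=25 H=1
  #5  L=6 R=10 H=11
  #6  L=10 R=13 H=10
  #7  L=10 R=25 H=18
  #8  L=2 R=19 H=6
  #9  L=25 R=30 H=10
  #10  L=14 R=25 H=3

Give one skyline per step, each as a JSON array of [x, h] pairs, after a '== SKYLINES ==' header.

== SKYLINES ==
[[0,2],[8,0]]
[[0,2],[8,10],[13,0]]
[[0,2],[8,10],[13,0],[14,16],[25,0]]
[[0,2],[8,10],[13,1],[14,16],[25,0]]
[[0,2],[6,11],[10,10],[13,1],[14,16],[25,0]]
[[0,2],[6,11],[10,10],[13,1],[14,16],[25,0]]
[[0,2],[6,11],[10,18],[25,0]]
[[0,2],[2,6],[6,11],[10,18],[25,0]]
[[0,2],[2,6],[6,11],[10,18],[25,10],[30,0]]
[[0,2],[2,6],[6,11],[10,18],[25,10],[30,0]]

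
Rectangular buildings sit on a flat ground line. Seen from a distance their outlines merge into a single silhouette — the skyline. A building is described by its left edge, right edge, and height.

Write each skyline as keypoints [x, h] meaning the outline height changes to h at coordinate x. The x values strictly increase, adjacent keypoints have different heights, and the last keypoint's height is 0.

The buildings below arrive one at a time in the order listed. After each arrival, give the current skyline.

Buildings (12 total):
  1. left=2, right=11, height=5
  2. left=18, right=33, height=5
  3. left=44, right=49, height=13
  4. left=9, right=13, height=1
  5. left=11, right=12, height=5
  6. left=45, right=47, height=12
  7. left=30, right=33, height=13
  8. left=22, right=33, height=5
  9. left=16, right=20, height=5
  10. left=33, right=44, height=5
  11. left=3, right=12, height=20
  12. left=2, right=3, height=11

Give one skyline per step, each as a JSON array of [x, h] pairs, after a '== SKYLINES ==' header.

== SKYLINES ==
[[2,5],[11,0]]
[[2,5],[11,0],[18,5],[33,0]]
[[2,5],[11,0],[18,5],[33,0],[44,13],[49,0]]
[[2,5],[11,1],[13,0],[18,5],[33,0],[44,13],[49,0]]
[[2,5],[12,1],[13,0],[18,5],[33,0],[44,13],[49,0]]
[[2,5],[12,1],[13,0],[18,5],[33,0],[44,13],[49,0]]
[[2,5],[12,1],[13,0],[18,5],[30,13],[33,0],[44,13],[49,0]]
[[2,5],[12,1],[13,0],[18,5],[30,13],[33,0],[44,13],[49,0]]
[[2,5],[12,1],[13,0],[16,5],[30,13],[33,0],[44,13],[49,0]]
[[2,5],[12,1],[13,0],[16,5],[30,13],[33,5],[44,13],[49,0]]
[[2,5],[3,20],[12,1],[13,0],[16,5],[30,13],[33,5],[44,13],[49,0]]
[[2,11],[3,20],[12,1],[13,0],[16,5],[30,13],[33,5],[44,13],[49,0]]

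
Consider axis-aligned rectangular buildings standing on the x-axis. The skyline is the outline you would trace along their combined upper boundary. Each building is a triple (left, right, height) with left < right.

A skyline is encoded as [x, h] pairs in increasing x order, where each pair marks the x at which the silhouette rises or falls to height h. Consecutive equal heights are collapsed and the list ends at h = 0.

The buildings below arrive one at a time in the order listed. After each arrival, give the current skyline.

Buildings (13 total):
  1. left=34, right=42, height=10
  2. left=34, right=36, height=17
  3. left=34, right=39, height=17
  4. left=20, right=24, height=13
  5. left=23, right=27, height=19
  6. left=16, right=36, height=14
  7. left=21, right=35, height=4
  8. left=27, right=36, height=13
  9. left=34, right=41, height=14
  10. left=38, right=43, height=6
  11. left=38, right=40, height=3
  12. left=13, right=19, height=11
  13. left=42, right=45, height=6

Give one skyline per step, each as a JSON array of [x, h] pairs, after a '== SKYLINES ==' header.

== SKYLINES ==
[[34,10],[42,0]]
[[34,17],[36,10],[42,0]]
[[34,17],[39,10],[42,0]]
[[20,13],[24,0],[34,17],[39,10],[42,0]]
[[20,13],[23,19],[27,0],[34,17],[39,10],[42,0]]
[[16,14],[23,19],[27,14],[34,17],[39,10],[42,0]]
[[16,14],[23,19],[27,14],[34,17],[39,10],[42,0]]
[[16,14],[23,19],[27,14],[34,17],[39,10],[42,0]]
[[16,14],[23,19],[27,14],[34,17],[39,14],[41,10],[42,0]]
[[16,14],[23,19],[27,14],[34,17],[39,14],[41,10],[42,6],[43,0]]
[[16,14],[23,19],[27,14],[34,17],[39,14],[41,10],[42,6],[43,0]]
[[13,11],[16,14],[23,19],[27,14],[34,17],[39,14],[41,10],[42,6],[43,0]]
[[13,11],[16,14],[23,19],[27,14],[34,17],[39,14],[41,10],[42,6],[45,0]]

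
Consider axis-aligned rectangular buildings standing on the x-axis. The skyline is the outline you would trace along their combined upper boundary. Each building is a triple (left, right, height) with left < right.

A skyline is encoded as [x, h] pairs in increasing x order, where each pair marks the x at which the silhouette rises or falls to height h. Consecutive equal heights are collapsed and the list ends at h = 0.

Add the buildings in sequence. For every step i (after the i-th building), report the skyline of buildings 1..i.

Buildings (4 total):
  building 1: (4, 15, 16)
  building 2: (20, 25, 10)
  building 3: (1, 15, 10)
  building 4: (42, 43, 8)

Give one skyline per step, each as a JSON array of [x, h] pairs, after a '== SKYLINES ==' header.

== SKYLINES ==
[[4,16],[15,0]]
[[4,16],[15,0],[20,10],[25,0]]
[[1,10],[4,16],[15,0],[20,10],[25,0]]
[[1,10],[4,16],[15,0],[20,10],[25,0],[42,8],[43,0]]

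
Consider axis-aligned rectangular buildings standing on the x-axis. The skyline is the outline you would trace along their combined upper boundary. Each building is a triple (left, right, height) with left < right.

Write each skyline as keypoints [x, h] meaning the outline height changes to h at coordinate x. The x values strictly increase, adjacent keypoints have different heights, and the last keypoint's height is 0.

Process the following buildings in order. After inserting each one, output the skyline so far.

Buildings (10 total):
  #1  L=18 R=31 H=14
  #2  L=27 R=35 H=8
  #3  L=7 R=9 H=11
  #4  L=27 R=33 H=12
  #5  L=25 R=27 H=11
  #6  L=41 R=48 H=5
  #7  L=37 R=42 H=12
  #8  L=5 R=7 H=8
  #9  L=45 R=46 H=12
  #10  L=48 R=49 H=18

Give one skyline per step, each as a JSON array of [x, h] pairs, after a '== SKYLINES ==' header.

== SKYLINES ==
[[18,14],[31,0]]
[[18,14],[31,8],[35,0]]
[[7,11],[9,0],[18,14],[31,8],[35,0]]
[[7,11],[9,0],[18,14],[31,12],[33,8],[35,0]]
[[7,11],[9,0],[18,14],[31,12],[33,8],[35,0]]
[[7,11],[9,0],[18,14],[31,12],[33,8],[35,0],[41,5],[48,0]]
[[7,11],[9,0],[18,14],[31,12],[33,8],[35,0],[37,12],[42,5],[48,0]]
[[5,8],[7,11],[9,0],[18,14],[31,12],[33,8],[35,0],[37,12],[42,5],[48,0]]
[[5,8],[7,11],[9,0],[18,14],[31,12],[33,8],[35,0],[37,12],[42,5],[45,12],[46,5],[48,0]]
[[5,8],[7,11],[9,0],[18,14],[31,12],[33,8],[35,0],[37,12],[42,5],[45,12],[46,5],[48,18],[49,0]]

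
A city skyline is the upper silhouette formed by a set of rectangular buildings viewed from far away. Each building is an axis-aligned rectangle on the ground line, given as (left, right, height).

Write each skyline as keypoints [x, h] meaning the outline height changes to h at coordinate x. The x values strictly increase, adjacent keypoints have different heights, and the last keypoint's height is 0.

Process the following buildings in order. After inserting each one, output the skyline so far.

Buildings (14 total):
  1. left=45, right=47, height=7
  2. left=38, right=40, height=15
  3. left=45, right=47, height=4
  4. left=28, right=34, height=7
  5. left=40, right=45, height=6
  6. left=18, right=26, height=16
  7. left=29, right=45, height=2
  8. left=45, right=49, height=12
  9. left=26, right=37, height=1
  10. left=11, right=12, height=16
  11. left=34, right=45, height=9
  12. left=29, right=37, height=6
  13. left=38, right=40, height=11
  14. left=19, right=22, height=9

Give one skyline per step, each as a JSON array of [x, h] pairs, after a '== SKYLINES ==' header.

== SKYLINES ==
[[45,7],[47,0]]
[[38,15],[40,0],[45,7],[47,0]]
[[38,15],[40,0],[45,7],[47,0]]
[[28,7],[34,0],[38,15],[40,0],[45,7],[47,0]]
[[28,7],[34,0],[38,15],[40,6],[45,7],[47,0]]
[[18,16],[26,0],[28,7],[34,0],[38,15],[40,6],[45,7],[47,0]]
[[18,16],[26,0],[28,7],[34,2],[38,15],[40,6],[45,7],[47,0]]
[[18,16],[26,0],[28,7],[34,2],[38,15],[40,6],[45,12],[49,0]]
[[18,16],[26,1],[28,7],[34,2],[38,15],[40,6],[45,12],[49,0]]
[[11,16],[12,0],[18,16],[26,1],[28,7],[34,2],[38,15],[40,6],[45,12],[49,0]]
[[11,16],[12,0],[18,16],[26,1],[28,7],[34,9],[38,15],[40,9],[45,12],[49,0]]
[[11,16],[12,0],[18,16],[26,1],[28,7],[34,9],[38,15],[40,9],[45,12],[49,0]]
[[11,16],[12,0],[18,16],[26,1],[28,7],[34,9],[38,15],[40,9],[45,12],[49,0]]
[[11,16],[12,0],[18,16],[26,1],[28,7],[34,9],[38,15],[40,9],[45,12],[49,0]]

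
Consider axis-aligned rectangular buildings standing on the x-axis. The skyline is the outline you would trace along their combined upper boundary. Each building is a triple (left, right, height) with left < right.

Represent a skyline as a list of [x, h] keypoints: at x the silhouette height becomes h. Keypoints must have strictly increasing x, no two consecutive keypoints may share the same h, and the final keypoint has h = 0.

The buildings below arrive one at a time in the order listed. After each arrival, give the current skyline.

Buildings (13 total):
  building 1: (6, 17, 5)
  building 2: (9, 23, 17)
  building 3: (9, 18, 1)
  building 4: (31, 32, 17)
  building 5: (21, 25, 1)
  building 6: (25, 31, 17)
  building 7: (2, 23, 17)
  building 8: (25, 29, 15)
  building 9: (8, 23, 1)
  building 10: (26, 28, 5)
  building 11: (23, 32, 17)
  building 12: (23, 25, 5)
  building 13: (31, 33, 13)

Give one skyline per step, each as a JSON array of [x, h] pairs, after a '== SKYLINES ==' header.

== SKYLINES ==
[[6,5],[17,0]]
[[6,5],[9,17],[23,0]]
[[6,5],[9,17],[23,0]]
[[6,5],[9,17],[23,0],[31,17],[32,0]]
[[6,5],[9,17],[23,1],[25,0],[31,17],[32,0]]
[[6,5],[9,17],[23,1],[25,17],[32,0]]
[[2,17],[23,1],[25,17],[32,0]]
[[2,17],[23,1],[25,17],[32,0]]
[[2,17],[23,1],[25,17],[32,0]]
[[2,17],[23,1],[25,17],[32,0]]
[[2,17],[32,0]]
[[2,17],[32,0]]
[[2,17],[32,13],[33,0]]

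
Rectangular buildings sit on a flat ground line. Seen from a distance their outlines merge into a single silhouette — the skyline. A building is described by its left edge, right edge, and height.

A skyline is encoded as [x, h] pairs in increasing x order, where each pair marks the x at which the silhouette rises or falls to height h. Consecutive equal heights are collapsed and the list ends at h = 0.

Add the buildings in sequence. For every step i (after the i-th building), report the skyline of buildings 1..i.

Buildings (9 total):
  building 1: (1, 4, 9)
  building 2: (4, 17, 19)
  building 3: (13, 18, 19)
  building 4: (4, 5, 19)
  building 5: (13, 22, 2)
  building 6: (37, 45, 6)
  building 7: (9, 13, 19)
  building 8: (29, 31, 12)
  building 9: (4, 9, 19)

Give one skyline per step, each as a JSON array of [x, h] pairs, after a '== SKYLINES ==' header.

== SKYLINES ==
[[1,9],[4,0]]
[[1,9],[4,19],[17,0]]
[[1,9],[4,19],[18,0]]
[[1,9],[4,19],[18,0]]
[[1,9],[4,19],[18,2],[22,0]]
[[1,9],[4,19],[18,2],[22,0],[37,6],[45,0]]
[[1,9],[4,19],[18,2],[22,0],[37,6],[45,0]]
[[1,9],[4,19],[18,2],[22,0],[29,12],[31,0],[37,6],[45,0]]
[[1,9],[4,19],[18,2],[22,0],[29,12],[31,0],[37,6],[45,0]]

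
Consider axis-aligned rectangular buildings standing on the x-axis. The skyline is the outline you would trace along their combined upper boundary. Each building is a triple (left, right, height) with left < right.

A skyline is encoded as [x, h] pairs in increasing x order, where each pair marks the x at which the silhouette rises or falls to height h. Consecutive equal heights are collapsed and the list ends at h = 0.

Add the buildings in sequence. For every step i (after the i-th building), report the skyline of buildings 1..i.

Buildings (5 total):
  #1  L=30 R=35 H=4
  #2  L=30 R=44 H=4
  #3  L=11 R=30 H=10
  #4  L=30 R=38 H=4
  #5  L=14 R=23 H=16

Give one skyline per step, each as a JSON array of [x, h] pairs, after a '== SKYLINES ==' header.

== SKYLINES ==
[[30,4],[35,0]]
[[30,4],[44,0]]
[[11,10],[30,4],[44,0]]
[[11,10],[30,4],[44,0]]
[[11,10],[14,16],[23,10],[30,4],[44,0]]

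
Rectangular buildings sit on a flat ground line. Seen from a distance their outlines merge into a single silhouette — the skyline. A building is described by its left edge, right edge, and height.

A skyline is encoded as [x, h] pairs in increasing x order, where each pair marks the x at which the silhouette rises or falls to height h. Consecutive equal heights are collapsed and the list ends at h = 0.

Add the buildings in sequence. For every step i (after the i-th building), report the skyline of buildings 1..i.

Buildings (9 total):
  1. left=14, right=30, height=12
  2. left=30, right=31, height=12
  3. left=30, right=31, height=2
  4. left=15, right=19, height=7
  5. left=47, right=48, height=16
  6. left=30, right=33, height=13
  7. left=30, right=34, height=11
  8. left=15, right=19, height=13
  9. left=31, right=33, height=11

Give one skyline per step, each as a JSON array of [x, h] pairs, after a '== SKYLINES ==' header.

== SKYLINES ==
[[14,12],[30,0]]
[[14,12],[31,0]]
[[14,12],[31,0]]
[[14,12],[31,0]]
[[14,12],[31,0],[47,16],[48,0]]
[[14,12],[30,13],[33,0],[47,16],[48,0]]
[[14,12],[30,13],[33,11],[34,0],[47,16],[48,0]]
[[14,12],[15,13],[19,12],[30,13],[33,11],[34,0],[47,16],[48,0]]
[[14,12],[15,13],[19,12],[30,13],[33,11],[34,0],[47,16],[48,0]]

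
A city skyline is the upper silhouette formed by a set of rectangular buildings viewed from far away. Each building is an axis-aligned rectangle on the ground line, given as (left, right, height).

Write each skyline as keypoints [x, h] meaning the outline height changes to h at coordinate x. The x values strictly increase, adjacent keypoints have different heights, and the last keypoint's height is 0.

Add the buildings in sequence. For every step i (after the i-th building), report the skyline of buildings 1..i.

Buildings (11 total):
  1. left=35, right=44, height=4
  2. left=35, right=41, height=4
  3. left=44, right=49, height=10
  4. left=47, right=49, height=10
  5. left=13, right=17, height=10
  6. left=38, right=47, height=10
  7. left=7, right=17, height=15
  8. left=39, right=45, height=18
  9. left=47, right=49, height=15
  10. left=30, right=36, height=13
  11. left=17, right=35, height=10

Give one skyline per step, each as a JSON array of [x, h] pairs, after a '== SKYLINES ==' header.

== SKYLINES ==
[[35,4],[44,0]]
[[35,4],[44,0]]
[[35,4],[44,10],[49,0]]
[[35,4],[44,10],[49,0]]
[[13,10],[17,0],[35,4],[44,10],[49,0]]
[[13,10],[17,0],[35,4],[38,10],[49,0]]
[[7,15],[17,0],[35,4],[38,10],[49,0]]
[[7,15],[17,0],[35,4],[38,10],[39,18],[45,10],[49,0]]
[[7,15],[17,0],[35,4],[38,10],[39,18],[45,10],[47,15],[49,0]]
[[7,15],[17,0],[30,13],[36,4],[38,10],[39,18],[45,10],[47,15],[49,0]]
[[7,15],[17,10],[30,13],[36,4],[38,10],[39,18],[45,10],[47,15],[49,0]]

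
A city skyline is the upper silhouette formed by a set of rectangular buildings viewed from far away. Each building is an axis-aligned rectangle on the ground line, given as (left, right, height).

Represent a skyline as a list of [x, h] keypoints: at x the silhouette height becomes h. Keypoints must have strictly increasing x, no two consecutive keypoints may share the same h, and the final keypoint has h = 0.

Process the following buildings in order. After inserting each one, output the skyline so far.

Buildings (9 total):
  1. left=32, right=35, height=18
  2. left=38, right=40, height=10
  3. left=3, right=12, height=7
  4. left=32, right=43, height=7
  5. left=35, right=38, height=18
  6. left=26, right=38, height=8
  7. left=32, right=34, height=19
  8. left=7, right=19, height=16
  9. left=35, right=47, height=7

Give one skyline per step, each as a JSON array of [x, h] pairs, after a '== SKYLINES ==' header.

== SKYLINES ==
[[32,18],[35,0]]
[[32,18],[35,0],[38,10],[40,0]]
[[3,7],[12,0],[32,18],[35,0],[38,10],[40,0]]
[[3,7],[12,0],[32,18],[35,7],[38,10],[40,7],[43,0]]
[[3,7],[12,0],[32,18],[38,10],[40,7],[43,0]]
[[3,7],[12,0],[26,8],[32,18],[38,10],[40,7],[43,0]]
[[3,7],[12,0],[26,8],[32,19],[34,18],[38,10],[40,7],[43,0]]
[[3,7],[7,16],[19,0],[26,8],[32,19],[34,18],[38,10],[40,7],[43,0]]
[[3,7],[7,16],[19,0],[26,8],[32,19],[34,18],[38,10],[40,7],[47,0]]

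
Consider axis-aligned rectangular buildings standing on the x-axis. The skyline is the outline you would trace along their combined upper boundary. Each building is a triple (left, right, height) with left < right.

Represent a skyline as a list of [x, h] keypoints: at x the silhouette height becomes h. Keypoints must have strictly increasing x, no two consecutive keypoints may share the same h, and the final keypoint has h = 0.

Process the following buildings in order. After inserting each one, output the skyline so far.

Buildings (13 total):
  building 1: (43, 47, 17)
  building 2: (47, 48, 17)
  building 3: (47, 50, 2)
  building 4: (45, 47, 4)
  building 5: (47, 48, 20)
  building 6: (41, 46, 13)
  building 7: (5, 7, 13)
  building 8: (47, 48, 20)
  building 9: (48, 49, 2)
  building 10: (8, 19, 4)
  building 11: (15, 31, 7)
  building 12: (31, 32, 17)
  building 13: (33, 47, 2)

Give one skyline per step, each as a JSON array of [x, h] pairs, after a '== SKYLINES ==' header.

== SKYLINES ==
[[43,17],[47,0]]
[[43,17],[48,0]]
[[43,17],[48,2],[50,0]]
[[43,17],[48,2],[50,0]]
[[43,17],[47,20],[48,2],[50,0]]
[[41,13],[43,17],[47,20],[48,2],[50,0]]
[[5,13],[7,0],[41,13],[43,17],[47,20],[48,2],[50,0]]
[[5,13],[7,0],[41,13],[43,17],[47,20],[48,2],[50,0]]
[[5,13],[7,0],[41,13],[43,17],[47,20],[48,2],[50,0]]
[[5,13],[7,0],[8,4],[19,0],[41,13],[43,17],[47,20],[48,2],[50,0]]
[[5,13],[7,0],[8,4],[15,7],[31,0],[41,13],[43,17],[47,20],[48,2],[50,0]]
[[5,13],[7,0],[8,4],[15,7],[31,17],[32,0],[41,13],[43,17],[47,20],[48,2],[50,0]]
[[5,13],[7,0],[8,4],[15,7],[31,17],[32,0],[33,2],[41,13],[43,17],[47,20],[48,2],[50,0]]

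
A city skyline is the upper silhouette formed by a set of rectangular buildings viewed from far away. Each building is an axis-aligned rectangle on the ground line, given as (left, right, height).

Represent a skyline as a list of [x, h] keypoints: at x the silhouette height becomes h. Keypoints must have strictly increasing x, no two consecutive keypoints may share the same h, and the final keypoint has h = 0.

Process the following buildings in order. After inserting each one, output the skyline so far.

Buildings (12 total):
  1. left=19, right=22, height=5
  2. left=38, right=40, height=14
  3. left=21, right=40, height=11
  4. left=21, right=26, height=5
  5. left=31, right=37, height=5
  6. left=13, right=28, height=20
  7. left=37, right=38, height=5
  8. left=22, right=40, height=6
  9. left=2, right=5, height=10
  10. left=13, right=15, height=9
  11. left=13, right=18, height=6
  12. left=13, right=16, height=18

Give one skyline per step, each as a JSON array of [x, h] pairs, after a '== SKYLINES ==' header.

== SKYLINES ==
[[19,5],[22,0]]
[[19,5],[22,0],[38,14],[40,0]]
[[19,5],[21,11],[38,14],[40,0]]
[[19,5],[21,11],[38,14],[40,0]]
[[19,5],[21,11],[38,14],[40,0]]
[[13,20],[28,11],[38,14],[40,0]]
[[13,20],[28,11],[38,14],[40,0]]
[[13,20],[28,11],[38,14],[40,0]]
[[2,10],[5,0],[13,20],[28,11],[38,14],[40,0]]
[[2,10],[5,0],[13,20],[28,11],[38,14],[40,0]]
[[2,10],[5,0],[13,20],[28,11],[38,14],[40,0]]
[[2,10],[5,0],[13,20],[28,11],[38,14],[40,0]]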